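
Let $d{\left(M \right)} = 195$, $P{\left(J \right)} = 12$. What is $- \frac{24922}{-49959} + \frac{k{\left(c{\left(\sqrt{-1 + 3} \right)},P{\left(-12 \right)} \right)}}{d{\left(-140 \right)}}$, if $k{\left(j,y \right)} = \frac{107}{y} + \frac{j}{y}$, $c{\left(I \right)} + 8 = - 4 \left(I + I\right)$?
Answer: $\frac{540713}{999180} - \frac{2 \sqrt{2}}{585} \approx 0.53632$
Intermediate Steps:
$c{\left(I \right)} = -8 - 8 I$ ($c{\left(I \right)} = -8 - 4 \left(I + I\right) = -8 - 4 \cdot 2 I = -8 - 8 I$)
$- \frac{24922}{-49959} + \frac{k{\left(c{\left(\sqrt{-1 + 3} \right)},P{\left(-12 \right)} \right)}}{d{\left(-140 \right)}} = - \frac{24922}{-49959} + \frac{\frac{1}{12} \left(107 - \left(8 + 8 \sqrt{-1 + 3}\right)\right)}{195} = \left(-24922\right) \left(- \frac{1}{49959}\right) + \frac{107 - \left(8 + 8 \sqrt{2}\right)}{12} \cdot \frac{1}{195} = \frac{24922}{49959} + \frac{99 - 8 \sqrt{2}}{12} \cdot \frac{1}{195} = \frac{24922}{49959} + \left(\frac{33}{4} - \frac{2 \sqrt{2}}{3}\right) \frac{1}{195} = \frac{24922}{49959} + \left(\frac{11}{260} - \frac{2 \sqrt{2}}{585}\right) = \frac{540713}{999180} - \frac{2 \sqrt{2}}{585}$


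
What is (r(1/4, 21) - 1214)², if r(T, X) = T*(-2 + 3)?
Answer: 23571025/16 ≈ 1.4732e+6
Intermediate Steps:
r(T, X) = T (r(T, X) = T*1 = T)
(r(1/4, 21) - 1214)² = (1/4 - 1214)² = (¼ - 1214)² = (-4855/4)² = 23571025/16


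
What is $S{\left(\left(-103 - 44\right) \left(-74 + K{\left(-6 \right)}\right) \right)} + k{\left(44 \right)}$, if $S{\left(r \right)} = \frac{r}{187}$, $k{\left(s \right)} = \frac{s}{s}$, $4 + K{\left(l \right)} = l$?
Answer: $\frac{12535}{187} \approx 67.032$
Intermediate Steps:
$K{\left(l \right)} = -4 + l$
$k{\left(s \right)} = 1$
$S{\left(r \right)} = \frac{r}{187}$ ($S{\left(r \right)} = r \frac{1}{187} = \frac{r}{187}$)
$S{\left(\left(-103 - 44\right) \left(-74 + K{\left(-6 \right)}\right) \right)} + k{\left(44 \right)} = \frac{\left(-103 - 44\right) \left(-74 - 10\right)}{187} + 1 = \frac{\left(-147\right) \left(-74 - 10\right)}{187} + 1 = \frac{\left(-147\right) \left(-84\right)}{187} + 1 = \frac{1}{187} \cdot 12348 + 1 = \frac{12348}{187} + 1 = \frac{12535}{187}$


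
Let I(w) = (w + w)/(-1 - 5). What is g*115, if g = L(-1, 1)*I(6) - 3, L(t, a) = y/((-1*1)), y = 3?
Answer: 345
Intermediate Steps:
I(w) = -w/3 (I(w) = (2*w)/(-6) = (2*w)*(-⅙) = -w/3)
L(t, a) = -3 (L(t, a) = 3/((-1*1)) = 3/(-1) = 3*(-1) = -3)
g = 3 (g = -(-1)*6 - 3 = -3*(-2) - 3 = 6 - 3 = 3)
g*115 = 3*115 = 345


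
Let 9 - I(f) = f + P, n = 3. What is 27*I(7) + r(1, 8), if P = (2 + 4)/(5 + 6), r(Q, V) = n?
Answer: 465/11 ≈ 42.273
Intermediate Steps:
r(Q, V) = 3
P = 6/11 ≈ 0.54545
I(f) = 93/11 - f (I(f) = 9 - (f + 6/11) = 9 - (6/11 + f) = 9 + (-6/11 - f) = 93/11 - f)
27*I(7) + r(1, 8) = 27*(93/11 - 1*7) + 3 = 27*(93/11 - 7) + 3 = 27*(16/11) + 3 = 432/11 + 3 = 465/11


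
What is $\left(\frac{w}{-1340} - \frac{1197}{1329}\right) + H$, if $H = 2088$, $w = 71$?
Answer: $\frac{1238912447}{593620} \approx 2087.0$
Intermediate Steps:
$\left(\frac{w}{-1340} - \frac{1197}{1329}\right) + H = \left(\frac{71}{-1340} - \frac{1197}{1329}\right) + 2088 = \left(71 \left(- \frac{1}{1340}\right) - \frac{399}{443}\right) + 2088 = \left(- \frac{71}{1340} - \frac{399}{443}\right) + 2088 = - \frac{566113}{593620} + 2088 = \frac{1238912447}{593620}$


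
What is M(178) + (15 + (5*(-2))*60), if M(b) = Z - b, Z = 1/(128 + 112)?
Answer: -183119/240 ≈ -763.00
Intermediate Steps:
Z = 1/240 ≈ 0.0041667
M(b) = 1/240 - b
M(178) + (15 + (5*(-2))*60) = (1/240 - 1*178) + (15 + (5*(-2))*60) = (1/240 - 178) + (15 - 10*60) = -42719/240 + (15 - 600) = -42719/240 - 585 = -183119/240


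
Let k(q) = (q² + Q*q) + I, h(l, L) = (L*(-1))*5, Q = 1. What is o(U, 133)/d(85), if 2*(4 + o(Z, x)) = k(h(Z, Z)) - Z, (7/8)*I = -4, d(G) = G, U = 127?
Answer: 2817153/1190 ≈ 2367.4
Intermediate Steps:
I = -32/7 (I = (8/7)*(-4) = -32/7 ≈ -4.5714)
h(l, L) = -5*L (h(l, L) = -L*5 = -5*L)
k(q) = -32/7 + q + q² (k(q) = (q² + 1*q) - 32/7 = (q² + q) - 32/7 = (q + q²) - 32/7 = -32/7 + q + q²)
o(Z, x) = -44/7 - 3*Z + 25*Z²/2 (o(Z, x) = -4 + ((-32/7 - 5*Z + (-5*Z)²) - Z)/2 = -4 + ((-32/7 - 5*Z + 25*Z²) - Z)/2 = -4 + (-32/7 - 6*Z + 25*Z²)/2 = -4 + (-16/7 - 3*Z + 25*Z²/2) = -44/7 - 3*Z + 25*Z²/2)
o(U, 133)/d(85) = (-44/7 - 3*127 + (25/2)*127²)/85 = (-44/7 - 381 + (25/2)*16129)*(1/85) = (-44/7 - 381 + 403225/2)*(1/85) = (2817153/14)*(1/85) = 2817153/1190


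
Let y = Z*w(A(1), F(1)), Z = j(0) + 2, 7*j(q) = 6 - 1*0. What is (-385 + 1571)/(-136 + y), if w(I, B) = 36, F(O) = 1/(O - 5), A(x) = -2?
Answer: -4151/116 ≈ -35.784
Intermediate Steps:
j(q) = 6/7 (j(q) = (6 - 1*0)/7 = (6 + 0)/7 = (1/7)*6 = 6/7)
F(O) = 1/(-5 + O)
Z = 20/7 (Z = 6/7 + 2 = 20/7 ≈ 2.8571)
y = 720/7 (y = (20/7)*36 = 720/7 ≈ 102.86)
(-385 + 1571)/(-136 + y) = (-385 + 1571)/(-136 + 720/7) = 1186/(-232/7) = 1186*(-7/232) = -4151/116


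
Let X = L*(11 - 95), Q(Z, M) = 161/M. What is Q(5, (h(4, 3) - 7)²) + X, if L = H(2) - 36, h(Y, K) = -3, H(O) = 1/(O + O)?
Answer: 300461/100 ≈ 3004.6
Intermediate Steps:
H(O) = 1/(2*O)
L = -143/4 (L = (½)/2 - 36 = (½)*(½) - 36 = ¼ - 36 = -143/4 ≈ -35.750)
X = 3003 (X = -143*(11 - 95)/4 = -143/4*(-84) = 3003)
Q(5, (h(4, 3) - 7)²) + X = 161/((-3 - 7)²) + 3003 = 161/((-10)²) + 3003 = 161/100 + 3003 = 300461/100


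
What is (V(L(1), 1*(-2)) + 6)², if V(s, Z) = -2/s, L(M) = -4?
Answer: 169/4 ≈ 42.250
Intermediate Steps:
(V(L(1), 1*(-2)) + 6)² = (-2/(-4) + 6)² = (-2*(-¼) + 6)² = (½ + 6)² = (13/2)² = 169/4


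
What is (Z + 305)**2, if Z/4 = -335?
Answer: 1071225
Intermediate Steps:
Z = -1340 (Z = 4*(-335) = -1340)
(Z + 305)**2 = (-1340 + 305)**2 = (-1035)**2 = 1071225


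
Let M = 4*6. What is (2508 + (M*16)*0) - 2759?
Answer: -251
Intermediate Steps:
M = 24
(2508 + (M*16)*0) - 2759 = (2508 + (24*16)*0) - 2759 = (2508 + 384*0) - 2759 = (2508 + 0) - 2759 = 2508 - 2759 = -251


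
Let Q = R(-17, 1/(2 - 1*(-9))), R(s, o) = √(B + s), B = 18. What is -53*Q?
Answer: -53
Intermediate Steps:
R(s, o) = √(18 + s)
Q = 1 (Q = √(18 - 17) = √1 = 1)
-53*Q = -53*1 = -53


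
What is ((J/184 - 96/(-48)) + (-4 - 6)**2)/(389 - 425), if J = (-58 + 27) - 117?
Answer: -4655/1656 ≈ -2.8110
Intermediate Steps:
J = -148 (J = -31 - 117 = -148)
((J/184 - 96/(-48)) + (-4 - 6)**2)/(389 - 425) = ((-148/184 - 96/(-48)) + (-4 - 6)**2)/(389 - 425) = ((-148*1/184 - 96*(-1/48)) + (-10)**2)/(-36) = ((-37/46 + 2) + 100)*(-1/36) = (55/46 + 100)*(-1/36) = (4655/46)*(-1/36) = -4655/1656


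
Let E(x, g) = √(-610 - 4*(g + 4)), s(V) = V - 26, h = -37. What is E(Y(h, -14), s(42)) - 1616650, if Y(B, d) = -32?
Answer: -1616650 + I*√690 ≈ -1.6167e+6 + 26.268*I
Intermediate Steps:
s(V) = -26 + V
E(x, g) = √(-626 - 4*g) (E(x, g) = √(-610 - 4*(4 + g)) = √(-610 + (-16 - 4*g)) = √(-626 - 4*g))
E(Y(h, -14), s(42)) - 1616650 = √(-626 - 4*(-26 + 42)) - 1616650 = √(-626 - 4*16) - 1616650 = √(-626 - 64) - 1616650 = √(-690) - 1616650 = I*√690 - 1616650 = -1616650 + I*√690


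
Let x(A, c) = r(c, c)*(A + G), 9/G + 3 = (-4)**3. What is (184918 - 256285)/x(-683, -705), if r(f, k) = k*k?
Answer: 1593863/7582944750 ≈ 0.00021019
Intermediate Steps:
r(f, k) = k**2
G = -9/67 (G = 9/(-3 + (-4)**3) = 9/(-3 - 64) = 9/(-67) = 9*(-1/67) = -9/67 ≈ -0.13433)
x(A, c) = c**2*(-9/67 + A) (x(A, c) = c**2*(A - 9/67) = c**2*(-9/67 + A))
(184918 - 256285)/x(-683, -705) = (184918 - 256285)/(((-705)**2*(-9/67 - 683))) = -71367/(497025*(-45770/67)) = -71367/(-22748834250/67) = -71367*(-67/22748834250) = 1593863/7582944750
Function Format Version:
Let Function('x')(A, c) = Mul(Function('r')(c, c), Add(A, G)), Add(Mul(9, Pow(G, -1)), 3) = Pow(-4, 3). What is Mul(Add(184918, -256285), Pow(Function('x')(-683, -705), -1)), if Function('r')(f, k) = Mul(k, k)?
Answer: Rational(1593863, 7582944750) ≈ 0.00021019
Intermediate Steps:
Function('r')(f, k) = Pow(k, 2)
G = Rational(-9, 67) (G = Mul(9, Pow(Add(-3, Pow(-4, 3)), -1)) = Mul(9, Pow(Add(-3, -64), -1)) = Mul(9, Pow(-67, -1)) = Mul(9, Rational(-1, 67)) = Rational(-9, 67) ≈ -0.13433)
Function('x')(A, c) = Mul(Pow(c, 2), Add(Rational(-9, 67), A)) (Function('x')(A, c) = Mul(Pow(c, 2), Add(A, Rational(-9, 67))) = Mul(Pow(c, 2), Add(Rational(-9, 67), A)))
Mul(Add(184918, -256285), Pow(Function('x')(-683, -705), -1)) = Mul(Add(184918, -256285), Pow(Mul(Pow(-705, 2), Add(Rational(-9, 67), -683)), -1)) = Mul(-71367, Pow(Mul(497025, Rational(-45770, 67)), -1)) = Mul(-71367, Pow(Rational(-22748834250, 67), -1)) = Mul(-71367, Rational(-67, 22748834250)) = Rational(1593863, 7582944750)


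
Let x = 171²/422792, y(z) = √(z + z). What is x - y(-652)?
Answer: 29241/422792 - 2*I*√326 ≈ 0.069162 - 36.111*I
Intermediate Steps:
y(z) = √2*√z (y(z) = √(2*z) = √2*√z)
x = 29241/422792 (x = 29241*(1/422792) = 29241/422792 ≈ 0.069162)
x - y(-652) = 29241/422792 - √2*√(-652) = 29241/422792 - √2*2*I*√163 = 29241/422792 - 2*I*√326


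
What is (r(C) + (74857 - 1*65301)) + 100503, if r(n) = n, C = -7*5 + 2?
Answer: 110026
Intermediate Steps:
C = -33 (C = -35 + 2 = -33)
(r(C) + (74857 - 1*65301)) + 100503 = (-33 + (74857 - 1*65301)) + 100503 = (-33 + (74857 - 65301)) + 100503 = (-33 + 9556) + 100503 = 9523 + 100503 = 110026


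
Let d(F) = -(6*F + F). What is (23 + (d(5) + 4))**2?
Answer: 64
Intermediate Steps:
d(F) = -7*F
(23 + (d(5) + 4))**2 = (23 + (-7*5 + 4))**2 = (23 + (-35 + 4))**2 = (23 - 31)**2 = (-8)**2 = 64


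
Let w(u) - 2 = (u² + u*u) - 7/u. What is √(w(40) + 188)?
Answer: √1355930/20 ≈ 58.222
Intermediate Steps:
w(u) = 2 - 7/u + 2*u² (w(u) = 2 + ((u² + u*u) - 7/u) = 2 + ((u² + u²) - 7/u) = 2 + (2*u² - 7/u) = 2 + (-7/u + 2*u²) = 2 - 7/u + 2*u²)
√(w(40) + 188) = √((2 - 7/40 + 2*40²) + 188) = √((2 - 7*1/40 + 2*1600) + 188) = √((2 - 7/40 + 3200) + 188) = √(128073/40 + 188) = √(135593/40) = √1355930/20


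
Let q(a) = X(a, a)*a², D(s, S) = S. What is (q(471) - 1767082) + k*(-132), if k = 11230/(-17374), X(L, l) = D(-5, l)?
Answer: 892329633103/8687 ≈ 1.0272e+8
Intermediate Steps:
X(L, l) = l
k = -5615/8687 (k = 11230*(-1/17374) = -5615/8687 ≈ -0.64637)
q(a) = a³ (q(a) = a*a² = a³)
(q(471) - 1767082) + k*(-132) = (471³ - 1767082) - 5615/8687*(-132) = (104487111 - 1767082) + 741180/8687 = 102720029 + 741180/8687 = 892329633103/8687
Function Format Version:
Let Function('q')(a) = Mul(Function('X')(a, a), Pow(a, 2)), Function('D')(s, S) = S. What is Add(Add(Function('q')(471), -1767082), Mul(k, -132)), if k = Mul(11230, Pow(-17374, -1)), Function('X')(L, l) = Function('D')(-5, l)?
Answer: Rational(892329633103, 8687) ≈ 1.0272e+8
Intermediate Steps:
Function('X')(L, l) = l
k = Rational(-5615, 8687) (k = Mul(11230, Rational(-1, 17374)) = Rational(-5615, 8687) ≈ -0.64637)
Function('q')(a) = Pow(a, 3) (Function('q')(a) = Mul(a, Pow(a, 2)) = Pow(a, 3))
Add(Add(Function('q')(471), -1767082), Mul(k, -132)) = Add(Add(Pow(471, 3), -1767082), Mul(Rational(-5615, 8687), -132)) = Add(Add(104487111, -1767082), Rational(741180, 8687)) = Add(102720029, Rational(741180, 8687)) = Rational(892329633103, 8687)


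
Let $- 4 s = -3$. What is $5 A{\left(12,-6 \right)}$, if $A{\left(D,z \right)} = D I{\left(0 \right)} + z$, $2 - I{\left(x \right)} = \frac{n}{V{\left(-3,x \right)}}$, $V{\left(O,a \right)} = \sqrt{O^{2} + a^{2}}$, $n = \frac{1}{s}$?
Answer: $\frac{190}{3} \approx 63.333$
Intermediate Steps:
$s = \frac{3}{4}$ ($s = \left(- \frac{1}{4}\right) \left(-3\right) = \frac{3}{4} \approx 0.75$)
$n = \frac{4}{3}$ ($n = \frac{1}{\frac{3}{4}} = \frac{4}{3} \approx 1.3333$)
$I{\left(x \right)} = 2 - \frac{4}{3 \sqrt{9 + x^{2}}}$ ($I{\left(x \right)} = 2 - \frac{4}{3 \sqrt{\left(-3\right)^{2} + x^{2}}} = 2 - \frac{4}{3 \sqrt{9 + x^{2}}}$)
$A{\left(D,z \right)} = z + \frac{14 D}{9}$ ($A{\left(D,z \right)} = D \left(2 - \frac{4}{3 \sqrt{9 + 0^{2}}}\right) + z = D \left(2 - \frac{4}{3 \sqrt{9 + 0}}\right) + z = D \left(2 - \frac{4}{3 \cdot 3}\right) + z = D \left(2 - \frac{4}{9}\right) + z = D \frac{14}{9} + z = \frac{14 D}{9} + z = z + \frac{14 D}{9}$)
$5 A{\left(12,-6 \right)} = 5 \left(-6 + \frac{14}{9} \cdot 12\right) = 5 \left(-6 + \frac{56}{3}\right) = 5 \cdot \frac{38}{3} = \frac{190}{3}$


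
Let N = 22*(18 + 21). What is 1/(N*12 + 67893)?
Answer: 1/78189 ≈ 1.2790e-5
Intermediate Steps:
N = 858 (N = 22*39 = 858)
1/(N*12 + 67893) = 1/(858*12 + 67893) = 1/(10296 + 67893) = 1/78189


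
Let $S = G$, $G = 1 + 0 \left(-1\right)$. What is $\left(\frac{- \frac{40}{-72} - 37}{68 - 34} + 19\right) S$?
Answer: $\frac{2743}{153} \approx 17.928$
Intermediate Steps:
$G = 1$ ($G = 1 + 0 = 1$)
$S = 1$
$\left(\frac{- \frac{40}{-72} - 37}{68 - 34} + 19\right) S = \left(\frac{- \frac{40}{-72} - 37}{68 - 34} + 19\right) 1 = \left(\frac{\left(-40\right) \left(- \frac{1}{72}\right) - 37}{34} + 19\right) 1 = \left(\left(\frac{5}{9} - 37\right) \frac{1}{34} + 19\right) 1 = \left(\left(- \frac{328}{9}\right) \frac{1}{34} + 19\right) 1 = \left(- \frac{164}{153} + 19\right) 1 = \frac{2743}{153} \cdot 1 = \frac{2743}{153}$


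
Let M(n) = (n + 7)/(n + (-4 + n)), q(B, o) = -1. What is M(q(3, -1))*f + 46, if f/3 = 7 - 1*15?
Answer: 70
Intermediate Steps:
M(n) = (7 + n)/(-4 + 2*n)
f = -24 (f = 3*(7 - 1*15) = 3*(7 - 15) = 3*(-8) = -24)
M(q(3, -1))*f + 46 = ((7 - 1)/(2*(-2 - 1)))*(-24) + 46 = ((1/2)*6/(-3))*(-24) + 46 = ((1/2)*(-1/3)*6)*(-24) + 46 = -1*(-24) + 46 = 24 + 46 = 70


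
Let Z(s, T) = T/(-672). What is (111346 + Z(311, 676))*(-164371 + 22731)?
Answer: -331189004095/21 ≈ -1.5771e+10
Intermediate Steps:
Z(s, T) = -T/672 (Z(s, T) = T*(-1/672) = -T/672)
(111346 + Z(311, 676))*(-164371 + 22731) = (111346 - 1/672*676)*(-164371 + 22731) = (111346 - 169/168)*(-141640) = (18705959/168)*(-141640) = -331189004095/21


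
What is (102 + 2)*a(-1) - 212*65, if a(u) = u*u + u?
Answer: -13780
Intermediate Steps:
a(u) = u + u**2 (a(u) = u**2 + u = u + u**2)
(102 + 2)*a(-1) - 212*65 = (102 + 2)*(-(1 - 1)) - 212*65 = 104*(-1*0) - 1*13780 = 104*0 - 13780 = 0 - 13780 = -13780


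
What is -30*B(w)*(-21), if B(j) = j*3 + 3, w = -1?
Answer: 0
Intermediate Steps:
B(j) = 3 + 3*j (B(j) = 3*j + 3 = 3 + 3*j)
-30*B(w)*(-21) = -30*(3 + 3*(-1))*(-21) = -30*(3 - 3)*(-21) = -30*0*(-21) = 0*(-21) = 0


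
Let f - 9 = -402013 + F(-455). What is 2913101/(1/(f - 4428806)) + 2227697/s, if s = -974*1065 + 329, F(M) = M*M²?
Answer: -299144329694121209682/1036981 ≈ -2.8848e+14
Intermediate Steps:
F(M) = M³
s = -1036981 (s = -1037310 + 329 = -1036981)
f = -94598379 (f = 9 + (-402013 + (-455)³) = 9 + (-402013 - 94196375) = 9 - 94598388 = -94598379)
2913101/(1/(f - 4428806)) + 2227697/s = 2913101/(1/(-94598379 - 4428806)) + 2227697/(-1036981) = 2913101/(1/(-99027185)) + 2227697*(-1/1036981) = 2913101/(-1/99027185) - 2227697/1036981 = 2913101*(-99027185) - 2227697/1036981 = -288476191650685 - 2227697/1036981 = -299144329694121209682/1036981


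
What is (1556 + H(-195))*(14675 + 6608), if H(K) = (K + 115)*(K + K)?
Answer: 697145948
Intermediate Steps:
H(K) = 2*K*(115 + K) (H(K) = (115 + K)*(2*K) = 2*K*(115 + K))
(1556 + H(-195))*(14675 + 6608) = (1556 + 2*(-195)*(115 - 195))*(14675 + 6608) = (1556 + 2*(-195)*(-80))*21283 = (1556 + 31200)*21283 = 32756*21283 = 697145948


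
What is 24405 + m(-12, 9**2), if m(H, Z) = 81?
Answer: 24486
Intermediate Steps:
24405 + m(-12, 9**2) = 24405 + 81 = 24486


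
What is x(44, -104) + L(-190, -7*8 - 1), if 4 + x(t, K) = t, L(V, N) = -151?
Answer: -111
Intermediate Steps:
x(t, K) = -4 + t
x(44, -104) + L(-190, -7*8 - 1) = (-4 + 44) - 151 = 40 - 151 = -111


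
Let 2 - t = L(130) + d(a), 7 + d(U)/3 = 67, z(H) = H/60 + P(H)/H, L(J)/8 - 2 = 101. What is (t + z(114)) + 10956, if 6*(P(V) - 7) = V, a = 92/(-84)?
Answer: 5674993/570 ≈ 9956.1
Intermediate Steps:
a = -23/21 (a = 92*(-1/84) = -23/21 ≈ -1.0952)
P(V) = 7 + V/6
L(J) = 824 (L(J) = 16 + 8*101 = 16 + 808 = 824)
z(H) = H/60 + (7 + H/6)/H
d(U) = 180 (d(U) = -21 + 3*67 = -21 + 201 = 180)
t = -1002 (t = 2 - (824 + 180) = 2 - 1*1004 = 2 - 1004 = -1002)
(t + z(114)) + 10956 = (-1002 + (⅙ + 7/114 + (1/60)*114)) + 10956 = (-1002 + (⅙ + 7*(1/114) + 19/10)) + 10956 = (-1002 + (⅙ + 7/114 + 19/10)) + 10956 = (-1002 + 1213/570) + 10956 = -569927/570 + 10956 = 5674993/570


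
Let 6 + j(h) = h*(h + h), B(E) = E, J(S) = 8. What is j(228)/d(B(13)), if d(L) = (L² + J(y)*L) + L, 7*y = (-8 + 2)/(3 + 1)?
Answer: 51981/143 ≈ 363.50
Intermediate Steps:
y = -3/14 (y = ((-8 + 2)/(3 + 1))/7 = (-6/4)/7 = (-6*¼)/7 = (⅐)*(-3/2) = -3/14 ≈ -0.21429)
d(L) = L² + 9*L (d(L) = (L² + 8*L) + L = L² + 9*L)
j(h) = -6 + 2*h² (j(h) = -6 + h*(h + h) = -6 + h*(2*h) = -6 + 2*h²)
j(228)/d(B(13)) = (-6 + 2*228²)/((13*(9 + 13))) = (-6 + 2*51984)/((13*22)) = (-6 + 103968)/286 = 103962*(1/286) = 51981/143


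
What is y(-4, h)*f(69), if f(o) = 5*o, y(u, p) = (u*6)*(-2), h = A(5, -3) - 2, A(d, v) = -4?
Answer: 16560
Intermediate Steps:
h = -6 (h = -4 - 2 = -6)
y(u, p) = -12*u (y(u, p) = (6*u)*(-2) = -12*u)
y(-4, h)*f(69) = (-12*(-4))*(5*69) = 48*345 = 16560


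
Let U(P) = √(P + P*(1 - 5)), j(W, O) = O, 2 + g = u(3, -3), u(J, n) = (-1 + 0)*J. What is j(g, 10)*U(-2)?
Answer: 10*√6 ≈ 24.495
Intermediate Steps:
u(J, n) = -J
g = -5 (g = -2 - 1*3 = -2 - 3 = -5)
U(P) = √3*√(-P) (U(P) = √(P + P*(-4)) = √(P - 4*P) = √(-3*P) = √3*√(-P))
j(g, 10)*U(-2) = 10*(√3*√(-1*(-2))) = 10*(√3*√2) = 10*√6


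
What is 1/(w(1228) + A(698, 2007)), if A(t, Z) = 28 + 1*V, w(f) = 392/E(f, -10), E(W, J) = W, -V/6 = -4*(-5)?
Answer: -307/28146 ≈ -0.010907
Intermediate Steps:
V = -120 (V = -(-24)*(-5) = -6*20 = -120)
w(f) = 392/f
A(t, Z) = -92 (A(t, Z) = 28 + 1*(-120) = 28 - 120 = -92)
1/(w(1228) + A(698, 2007)) = 1/(392/1228 - 92) = 1/(392*(1/1228) - 92) = 1/(98/307 - 92) = 1/(-28146/307) = -307/28146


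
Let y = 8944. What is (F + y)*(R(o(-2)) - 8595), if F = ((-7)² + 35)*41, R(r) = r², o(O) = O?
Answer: -106425308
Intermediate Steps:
F = 3444 (F = (49 + 35)*41 = 84*41 = 3444)
(F + y)*(R(o(-2)) - 8595) = (3444 + 8944)*((-2)² - 8595) = 12388*(4 - 8595) = 12388*(-8591) = -106425308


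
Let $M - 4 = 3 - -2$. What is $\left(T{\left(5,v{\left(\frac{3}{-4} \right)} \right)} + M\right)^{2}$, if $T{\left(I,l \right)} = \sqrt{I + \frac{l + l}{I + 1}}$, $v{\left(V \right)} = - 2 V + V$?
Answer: $\frac{\left(18 + \sqrt{21}\right)^{2}}{4} \approx 127.49$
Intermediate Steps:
$v{\left(V \right)} = - V$
$T{\left(I,l \right)} = \sqrt{I + \frac{2 l}{1 + I}}$
$M = 9$ ($M = 4 + \left(3 - -2\right) = 4 + \left(3 + 2\right) = 4 + 5 = 9$)
$\left(T{\left(5,v{\left(\frac{3}{-4} \right)} \right)} + M\right)^{2} = \left(\sqrt{\frac{2 \left(- \frac{3}{-4}\right) + 5 \left(1 + 5\right)}{1 + 5}} + 9\right)^{2} = \left(\sqrt{\frac{2 \left(- \frac{3 \left(-1\right)}{4}\right) + 5 \cdot 6}{6}} + 9\right)^{2} = \left(\sqrt{\frac{2 \left(\left(-1\right) \left(- \frac{3}{4}\right)\right) + 30}{6}} + 9\right)^{2} = \left(\sqrt{\frac{2 \cdot \frac{3}{4} + 30}{6}} + 9\right)^{2} = \left(\sqrt{\frac{\frac{3}{2} + 30}{6}} + 9\right)^{2} = \left(\sqrt{\frac{1}{6} \cdot \frac{63}{2}} + 9\right)^{2} = \left(\sqrt{\frac{21}{4}} + 9\right)^{2} = \left(\frac{\sqrt{21}}{2} + 9\right)^{2} = \left(9 + \frac{\sqrt{21}}{2}\right)^{2}$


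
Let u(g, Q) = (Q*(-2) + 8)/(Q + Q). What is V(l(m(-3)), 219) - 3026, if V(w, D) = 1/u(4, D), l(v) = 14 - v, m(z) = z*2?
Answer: -650809/215 ≈ -3027.0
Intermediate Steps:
u(g, Q) = (8 - 2*Q)/(2*Q) (u(g, Q) = (-2*Q + 8)/((2*Q)) = (8 - 2*Q)*(1/(2*Q)) = (8 - 2*Q)/(2*Q))
m(z) = 2*z
V(w, D) = D/(4 - D) (V(w, D) = 1/((4 - D)/D) = D/(4 - D))
V(l(m(-3)), 219) - 3026 = -1*219/(-4 + 219) - 3026 = -1*219/215 - 3026 = -1*219*1/215 - 3026 = -219/215 - 3026 = -650809/215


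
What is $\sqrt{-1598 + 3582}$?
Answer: $8 \sqrt{31} \approx 44.542$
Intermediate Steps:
$\sqrt{-1598 + 3582} = \sqrt{1984} = 8 \sqrt{31}$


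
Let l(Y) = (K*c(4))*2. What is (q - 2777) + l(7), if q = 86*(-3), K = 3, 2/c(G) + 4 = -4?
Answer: -6073/2 ≈ -3036.5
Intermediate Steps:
c(G) = -¼ (c(G) = 2/(-4 - 4) = 2/(-8) = 2*(-⅛) = -¼)
l(Y) = -3/2 (l(Y) = (3*(-¼))*2 = -¾*2 = -3/2)
q = -258
(q - 2777) + l(7) = (-258 - 2777) - 3/2 = -3035 - 3/2 = -6073/2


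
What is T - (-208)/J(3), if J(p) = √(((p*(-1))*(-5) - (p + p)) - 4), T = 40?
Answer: 40 + 208*√5/5 ≈ 133.02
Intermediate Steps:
J(p) = √(-4 + 3*p) (J(p) = √((-p*(-5) - 2*p) - 4) = √((5*p - 2*p) - 4) = √(3*p - 4) = √(-4 + 3*p))
T - (-208)/J(3) = 40 - (-208)/(√(-4 + 3*3)) = 40 - (-208)/(√(-4 + 9)) = 40 - (-208)/(√5) = 40 - (-208)*√5/5 = 40 + 208*√5/5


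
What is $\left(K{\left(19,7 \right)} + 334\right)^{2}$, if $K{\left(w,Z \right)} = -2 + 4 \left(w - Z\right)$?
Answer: $144400$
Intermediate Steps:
$K{\left(w,Z \right)} = -2 - 4 Z + 4 w$ ($K{\left(w,Z \right)} = -2 - \left(- 4 w + 4 Z\right) = -2 - 4 Z + 4 w$)
$\left(K{\left(19,7 \right)} + 334\right)^{2} = \left(\left(-2 - 28 + 4 \cdot 19\right) + 334\right)^{2} = \left(\left(-2 - 28 + 76\right) + 334\right)^{2} = \left(46 + 334\right)^{2} = 380^{2} = 144400$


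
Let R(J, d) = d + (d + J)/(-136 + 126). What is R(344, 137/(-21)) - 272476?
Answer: -19076139/70 ≈ -2.7252e+5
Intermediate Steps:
R(J, d) = -J/10 + 9*d/10 (R(J, d) = d + (J + d)/(-10) = d + (J + d)*(-⅒) = d + (-J/10 - d/10) = -J/10 + 9*d/10)
R(344, 137/(-21)) - 272476 = (-⅒*344 + 9*(137/(-21))/10) - 272476 = (-172/5 + 9*(137*(-1/21))/10) - 272476 = (-172/5 + (9/10)*(-137/21)) - 272476 = (-172/5 - 411/70) - 272476 = -2819/70 - 272476 = -19076139/70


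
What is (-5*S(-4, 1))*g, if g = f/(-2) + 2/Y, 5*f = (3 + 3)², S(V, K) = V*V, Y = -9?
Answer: 2752/9 ≈ 305.78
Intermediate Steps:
S(V, K) = V²
f = 36/5 (f = (3 + 3)²/5 = (⅕)*6² = (⅕)*36 = 36/5 ≈ 7.2000)
g = -172/45 (g = (36/5)/(-2) + 2/(-9) = (36/5)*(-½) + 2*(-⅑) = -18/5 - 2/9 = -172/45 ≈ -3.8222)
(-5*S(-4, 1))*g = -5*(-4)²*(-172/45) = -5*16*(-172/45) = -80*(-172/45) = 2752/9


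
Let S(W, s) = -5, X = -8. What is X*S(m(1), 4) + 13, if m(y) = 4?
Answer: 53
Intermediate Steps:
X*S(m(1), 4) + 13 = -8*(-5) + 13 = 40 + 13 = 53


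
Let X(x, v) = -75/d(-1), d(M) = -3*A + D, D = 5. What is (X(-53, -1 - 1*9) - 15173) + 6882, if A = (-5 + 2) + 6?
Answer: -33089/4 ≈ -8272.3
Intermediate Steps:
A = 3 (A = -3 + 6 = 3)
d(M) = -4 (d(M) = -3*3 + 5 = -9 + 5 = -4)
X(x, v) = 75/4 (X(x, v) = -75/(-4) = -75*(-¼) = 75/4)
(X(-53, -1 - 1*9) - 15173) + 6882 = (75/4 - 15173) + 6882 = -60617/4 + 6882 = -33089/4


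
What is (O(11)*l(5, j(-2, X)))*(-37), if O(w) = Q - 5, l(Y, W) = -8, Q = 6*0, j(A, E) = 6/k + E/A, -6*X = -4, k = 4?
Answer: -1480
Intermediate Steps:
X = 2/3 (X = -1/6*(-4) = 2/3 ≈ 0.66667)
j(A, E) = 3/2 + E/A (j(A, E) = 6/4 + E/A = 6*(1/4) + E/A = 3/2 + E/A)
Q = 0
O(w) = -5 (O(w) = 0 - 5 = -5)
(O(11)*l(5, j(-2, X)))*(-37) = -5*(-8)*(-37) = 40*(-37) = -1480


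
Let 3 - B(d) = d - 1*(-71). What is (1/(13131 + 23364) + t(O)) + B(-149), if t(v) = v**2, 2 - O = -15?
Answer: 13503151/36495 ≈ 370.00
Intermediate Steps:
O = 17 (O = 2 - 1*(-15) = 2 + 15 = 17)
B(d) = -68 - d (B(d) = 3 - (d - 1*(-71)) = 3 - (d + 71) = 3 - (71 + d) = 3 + (-71 - d) = -68 - d)
(1/(13131 + 23364) + t(O)) + B(-149) = (1/(13131 + 23364) + 17**2) + (-68 - 1*(-149)) = (1/36495 + 289) + (-68 + 149) = (1/36495 + 289) + 81 = 10547056/36495 + 81 = 13503151/36495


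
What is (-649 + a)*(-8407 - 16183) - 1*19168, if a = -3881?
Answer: 111373532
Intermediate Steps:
(-649 + a)*(-8407 - 16183) - 1*19168 = (-649 - 3881)*(-8407 - 16183) - 1*19168 = -4530*(-24590) - 19168 = 111392700 - 19168 = 111373532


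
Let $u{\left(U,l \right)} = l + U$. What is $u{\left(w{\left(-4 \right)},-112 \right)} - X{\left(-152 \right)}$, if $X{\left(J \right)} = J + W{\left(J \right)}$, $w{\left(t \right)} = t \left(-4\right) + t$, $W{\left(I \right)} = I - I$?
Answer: $52$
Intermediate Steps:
$W{\left(I \right)} = 0$
$w{\left(t \right)} = - 3 t$ ($w{\left(t \right)} = - 4 t + t = - 3 t$)
$u{\left(U,l \right)} = U + l$
$X{\left(J \right)} = J$ ($X{\left(J \right)} = J + 0 = J$)
$u{\left(w{\left(-4 \right)},-112 \right)} - X{\left(-152 \right)} = \left(\left(-3\right) \left(-4\right) - 112\right) - -152 = \left(12 - 112\right) + 152 = -100 + 152 = 52$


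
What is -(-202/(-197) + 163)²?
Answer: -1044129969/38809 ≈ -26904.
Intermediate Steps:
-(-202/(-197) + 163)² = -(-202*(-1/197) + 163)² = -(202/197 + 163)² = -(32313/197)² = -1*1044129969/38809 = -1044129969/38809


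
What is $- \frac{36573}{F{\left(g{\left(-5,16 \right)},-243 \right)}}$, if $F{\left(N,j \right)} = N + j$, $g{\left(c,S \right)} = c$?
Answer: $\frac{36573}{248} \approx 147.47$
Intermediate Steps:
$- \frac{36573}{F{\left(g{\left(-5,16 \right)},-243 \right)}} = - \frac{36573}{-5 - 243} = - \frac{36573}{-248} = \left(-36573\right) \left(- \frac{1}{248}\right) = \frac{36573}{248}$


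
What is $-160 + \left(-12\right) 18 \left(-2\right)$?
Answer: $272$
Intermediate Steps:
$-160 + \left(-12\right) 18 \left(-2\right) = -160 - -432 = -160 + 432 = 272$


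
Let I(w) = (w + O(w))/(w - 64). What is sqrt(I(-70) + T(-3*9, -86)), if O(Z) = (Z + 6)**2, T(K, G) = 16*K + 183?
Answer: 2*I*sqrt(313158)/67 ≈ 16.705*I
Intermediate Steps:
T(K, G) = 183 + 16*K
O(Z) = (6 + Z)**2
I(w) = (w + (6 + w)**2)/(-64 + w) (I(w) = (w + (6 + w)**2)/(w - 64) = (w + (6 + w)**2)/(-64 + w))
sqrt(I(-70) + T(-3*9, -86)) = sqrt((-70 + (6 - 70)**2)/(-64 - 70) + (183 + 16*(-3*9))) = sqrt((-70 + (-64)**2)/(-134) + (183 + 16*(-27))) = sqrt(-(-70 + 4096)/134 + (183 - 432)) = sqrt(-1/134*4026 - 249) = sqrt(-2013/67 - 249) = sqrt(-18696/67) = 2*I*sqrt(313158)/67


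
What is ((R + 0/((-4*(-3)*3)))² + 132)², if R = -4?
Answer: 21904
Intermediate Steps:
((R + 0/((-4*(-3)*3)))² + 132)² = ((-4 + 0/((-4*(-3)*3)))² + 132)² = ((-4 + 0/((12*3)))² + 132)² = ((-4 + 0/36)² + 132)² = ((-4 + 0*(1/36))² + 132)² = ((-4 + 0)² + 132)² = ((-4)² + 132)² = (16 + 132)² = 148² = 21904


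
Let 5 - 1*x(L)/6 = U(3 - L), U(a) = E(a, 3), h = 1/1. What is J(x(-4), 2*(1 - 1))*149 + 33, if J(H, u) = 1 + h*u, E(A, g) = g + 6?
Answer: 182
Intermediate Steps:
E(A, g) = 6 + g
h = 1 (h = 1*1 = 1)
U(a) = 9 (U(a) = 6 + 3 = 9)
x(L) = -24 (x(L) = 30 - 6*9 = 30 - 54 = -24)
J(H, u) = 1 + u (J(H, u) = 1 + 1*u = 1 + u)
J(x(-4), 2*(1 - 1))*149 + 33 = (1 + 2*(1 - 1))*149 + 33 = (1 + 2*0)*149 + 33 = (1 + 0)*149 + 33 = 1*149 + 33 = 149 + 33 = 182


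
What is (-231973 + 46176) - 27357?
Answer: -213154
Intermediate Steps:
(-231973 + 46176) - 27357 = -185797 - 27357 = -213154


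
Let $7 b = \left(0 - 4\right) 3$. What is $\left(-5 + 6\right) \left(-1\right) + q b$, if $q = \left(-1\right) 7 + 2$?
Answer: $\frac{53}{7} \approx 7.5714$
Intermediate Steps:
$b = - \frac{12}{7}$ ($b = \frac{\left(0 - 4\right) 3}{7} = \frac{\left(-4\right) 3}{7} = \frac{1}{7} \left(-12\right) = - \frac{12}{7} \approx -1.7143$)
$q = -5$ ($q = -7 + 2 = -5$)
$\left(-5 + 6\right) \left(-1\right) + q b = \left(-5 + 6\right) \left(-1\right) - - \frac{60}{7} = 1 \left(-1\right) + \frac{60}{7} = -1 + \frac{60}{7} = \frac{53}{7}$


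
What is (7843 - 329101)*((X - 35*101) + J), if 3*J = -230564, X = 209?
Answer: 25758680612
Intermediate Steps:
J = -230564/3 (J = (1/3)*(-230564) = -230564/3 ≈ -76855.)
(7843 - 329101)*((X - 35*101) + J) = (7843 - 329101)*((209 - 35*101) - 230564/3) = -321258*((209 - 3535) - 230564/3) = -321258*(-3326 - 230564/3) = -321258*(-240542/3) = 25758680612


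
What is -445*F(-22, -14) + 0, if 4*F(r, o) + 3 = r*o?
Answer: -135725/4 ≈ -33931.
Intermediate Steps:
F(r, o) = -3/4 + o*r/4 (F(r, o) = -3/4 + (r*o)/4 = -3/4 + (o*r)/4 = -3/4 + o*r/4)
-445*F(-22, -14) + 0 = -445*(-3/4 + (1/4)*(-14)*(-22)) + 0 = -445*(-3/4 + 77) + 0 = -445*305/4 + 0 = -135725/4 + 0 = -135725/4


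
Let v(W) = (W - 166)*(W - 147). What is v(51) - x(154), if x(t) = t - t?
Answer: 11040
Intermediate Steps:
x(t) = 0
v(W) = (-166 + W)*(-147 + W)
v(51) - x(154) = (24402 + 51² - 313*51) - 1*0 = (24402 + 2601 - 15963) + 0 = 11040 + 0 = 11040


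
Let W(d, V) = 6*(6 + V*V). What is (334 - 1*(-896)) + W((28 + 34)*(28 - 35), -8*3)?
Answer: 4722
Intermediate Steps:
W(d, V) = 36 + 6*V**2 (W(d, V) = 6*(6 + V**2) = 36 + 6*V**2)
(334 - 1*(-896)) + W((28 + 34)*(28 - 35), -8*3) = (334 - 1*(-896)) + (36 + 6*(-8*3)**2) = (334 + 896) + (36 + 6*(-24)**2) = 1230 + (36 + 6*576) = 1230 + (36 + 3456) = 1230 + 3492 = 4722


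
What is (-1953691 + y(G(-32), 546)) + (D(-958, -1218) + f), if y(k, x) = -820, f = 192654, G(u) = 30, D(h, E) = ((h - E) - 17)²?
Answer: -1702808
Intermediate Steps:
D(h, E) = (-17 + h - E)²
(-1953691 + y(G(-32), 546)) + (D(-958, -1218) + f) = (-1953691 - 820) + ((17 - 1218 - 1*(-958))² + 192654) = -1954511 + ((17 - 1218 + 958)² + 192654) = -1954511 + ((-243)² + 192654) = -1954511 + (59049 + 192654) = -1954511 + 251703 = -1702808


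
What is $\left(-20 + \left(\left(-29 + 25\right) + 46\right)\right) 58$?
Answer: $1276$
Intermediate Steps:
$\left(-20 + \left(\left(-29 + 25\right) + 46\right)\right) 58 = \left(-20 + \left(-4 + 46\right)\right) 58 = \left(-20 + 42\right) 58 = 22 \cdot 58 = 1276$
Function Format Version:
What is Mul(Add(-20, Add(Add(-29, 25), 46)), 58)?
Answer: 1276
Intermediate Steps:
Mul(Add(-20, Add(Add(-29, 25), 46)), 58) = Mul(Add(-20, Add(-4, 46)), 58) = Mul(Add(-20, 42), 58) = Mul(22, 58) = 1276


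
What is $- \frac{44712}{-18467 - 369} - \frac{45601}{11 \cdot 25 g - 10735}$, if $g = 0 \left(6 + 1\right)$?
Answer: $\frac{334730939}{50551115} \approx 6.6216$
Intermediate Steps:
$g = 0$ ($g = 0 \cdot 7 = 0$)
$- \frac{44712}{-18467 - 369} - \frac{45601}{11 \cdot 25 g - 10735} = - \frac{44712}{-18467 - 369} - \frac{45601}{11 \cdot 25 \cdot 0 - 10735} = - \frac{44712}{-18836} - \frac{45601}{275 \cdot 0 - 10735} = \left(-44712\right) \left(- \frac{1}{18836}\right) - \frac{45601}{0 - 10735} = \frac{11178}{4709} - \frac{45601}{-10735} = \frac{11178}{4709} - - \frac{45601}{10735} = \frac{11178}{4709} + \frac{45601}{10735} = \frac{334730939}{50551115}$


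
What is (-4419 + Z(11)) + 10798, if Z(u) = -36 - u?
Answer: 6332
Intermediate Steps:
(-4419 + Z(11)) + 10798 = (-4419 + (-36 - 1*11)) + 10798 = (-4419 + (-36 - 11)) + 10798 = (-4419 - 47) + 10798 = -4466 + 10798 = 6332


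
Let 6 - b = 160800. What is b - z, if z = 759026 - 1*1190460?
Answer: 270640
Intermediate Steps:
b = -160794 (b = 6 - 1*160800 = 6 - 160800 = -160794)
z = -431434 (z = 759026 - 1190460 = -431434)
b - z = -160794 - 1*(-431434) = -160794 + 431434 = 270640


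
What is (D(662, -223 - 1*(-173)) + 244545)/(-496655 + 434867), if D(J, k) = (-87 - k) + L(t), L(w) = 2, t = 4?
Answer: -122255/30894 ≈ -3.9572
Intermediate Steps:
D(J, k) = -85 - k (D(J, k) = (-87 - k) + 2 = -85 - k)
(D(662, -223 - 1*(-173)) + 244545)/(-496655 + 434867) = ((-85 - (-223 - 1*(-173))) + 244545)/(-496655 + 434867) = ((-85 - (-223 + 173)) + 244545)/(-61788) = ((-85 - 1*(-50)) + 244545)*(-1/61788) = ((-85 + 50) + 244545)*(-1/61788) = (-35 + 244545)*(-1/61788) = 244510*(-1/61788) = -122255/30894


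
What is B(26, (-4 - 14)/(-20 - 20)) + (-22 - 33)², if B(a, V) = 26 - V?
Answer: 61011/20 ≈ 3050.6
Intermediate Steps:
B(26, (-4 - 14)/(-20 - 20)) + (-22 - 33)² = (26 - (-4 - 14)/(-20 - 20)) + (-22 - 33)² = (26 - (-18)/(-40)) + (-55)² = (26 - (-18)*(-1)/40) + 3025 = (26 - 1*9/20) + 3025 = (26 - 9/20) + 3025 = 511/20 + 3025 = 61011/20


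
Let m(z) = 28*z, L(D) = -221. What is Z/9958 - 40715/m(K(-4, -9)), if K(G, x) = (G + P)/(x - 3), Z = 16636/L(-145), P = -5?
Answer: -44801291363/23107539 ≈ -1938.8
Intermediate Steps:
Z = -16636/221 (Z = 16636/(-221) = 16636*(-1/221) = -16636/221 ≈ -75.276)
K(G, x) = (-5 + G)/(-3 + x) (K(G, x) = (G - 5)/(x - 3) = (-5 + G)/(-3 + x))
Z/9958 - 40715/m(K(-4, -9)) = -16636/221/9958 - 40715*(-3 - 9)/(28*(-5 - 4)) = -16636/221*1/9958 - 40715/(28*(-9/(-12))) = -8318/1100359 - 40715/(28*(-1/12*(-9))) = -8318/1100359 - 40715/(28*(3/4)) = -8318/1100359 - 40715/21 = -44801291363/23107539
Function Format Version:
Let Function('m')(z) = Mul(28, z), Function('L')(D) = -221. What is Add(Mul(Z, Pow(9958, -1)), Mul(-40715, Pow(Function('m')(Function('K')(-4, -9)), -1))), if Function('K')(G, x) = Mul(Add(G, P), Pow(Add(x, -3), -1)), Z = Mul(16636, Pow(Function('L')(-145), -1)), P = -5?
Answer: Rational(-44801291363, 23107539) ≈ -1938.8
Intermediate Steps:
Z = Rational(-16636, 221) (Z = Mul(16636, Pow(-221, -1)) = Mul(16636, Rational(-1, 221)) = Rational(-16636, 221) ≈ -75.276)
Function('K')(G, x) = Mul(Pow(Add(-3, x), -1), Add(-5, G)) (Function('K')(G, x) = Mul(Add(G, -5), Pow(Add(x, -3), -1)) = Mul(Add(-5, G), Pow(Add(-3, x), -1)) = Mul(Pow(Add(-3, x), -1), Add(-5, G)))
Add(Mul(Z, Pow(9958, -1)), Mul(-40715, Pow(Function('m')(Function('K')(-4, -9)), -1))) = Add(Mul(Rational(-16636, 221), Pow(9958, -1)), Mul(-40715, Pow(Mul(28, Mul(Pow(Add(-3, -9), -1), Add(-5, -4))), -1))) = Add(Mul(Rational(-16636, 221), Rational(1, 9958)), Mul(-40715, Pow(Mul(28, Mul(Pow(-12, -1), -9)), -1))) = Add(Rational(-8318, 1100359), Mul(-40715, Pow(Mul(28, Mul(Rational(-1, 12), -9)), -1))) = Add(Rational(-8318, 1100359), Mul(-40715, Pow(Mul(28, Rational(3, 4)), -1))) = Add(Rational(-8318, 1100359), Mul(-40715, Pow(21, -1))) = Add(Rational(-8318, 1100359), Mul(-40715, Rational(1, 21))) = Add(Rational(-8318, 1100359), Rational(-40715, 21)) = Rational(-44801291363, 23107539)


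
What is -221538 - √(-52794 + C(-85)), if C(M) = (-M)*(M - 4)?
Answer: -221538 - I*√60359 ≈ -2.2154e+5 - 245.68*I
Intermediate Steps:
C(M) = -M*(-4 + M) (C(M) = (-M)*(-4 + M) = -M*(-4 + M))
-221538 - √(-52794 + C(-85)) = -221538 - √(-52794 - 85*(4 - 1*(-85))) = -221538 - √(-52794 - 85*(4 + 85)) = -221538 - √(-52794 - 85*89) = -221538 - √(-52794 - 7565) = -221538 - √(-60359) = -221538 - I*√60359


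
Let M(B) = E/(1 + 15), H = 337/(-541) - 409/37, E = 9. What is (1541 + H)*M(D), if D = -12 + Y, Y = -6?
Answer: 275512131/320272 ≈ 860.24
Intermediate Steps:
D = -18 (D = -12 - 6 = -18)
H = -233738/20017 (H = 337*(-1/541) - 409*1/37 = -337/541 - 409/37 = -233738/20017 ≈ -11.677)
M(B) = 9/16 (M(B) = 9/(1 + 15) = 9/16)
(1541 + H)*M(D) = (1541 - 233738/20017)*(9/16) = (30612459/20017)*(9/16) = 275512131/320272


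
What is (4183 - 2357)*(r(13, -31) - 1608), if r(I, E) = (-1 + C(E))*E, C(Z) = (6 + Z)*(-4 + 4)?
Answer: -2879602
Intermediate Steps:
C(Z) = 0 (C(Z) = (6 + Z)*0 = 0)
r(I, E) = -E (r(I, E) = (-1 + 0)*E = -E)
(4183 - 2357)*(r(13, -31) - 1608) = (4183 - 2357)*(-1*(-31) - 1608) = 1826*(31 - 1608) = 1826*(-1577) = -2879602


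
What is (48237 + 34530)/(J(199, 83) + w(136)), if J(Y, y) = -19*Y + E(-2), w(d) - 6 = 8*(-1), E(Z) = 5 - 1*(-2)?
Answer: -82767/3776 ≈ -21.919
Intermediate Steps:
E(Z) = 7 (E(Z) = 5 + 2 = 7)
w(d) = -2 (w(d) = 6 + 8*(-1) = 6 - 8 = -2)
J(Y, y) = 7 - 19*Y (J(Y, y) = -19*Y + 7 = 7 - 19*Y)
(48237 + 34530)/(J(199, 83) + w(136)) = (48237 + 34530)/((7 - 19*199) - 2) = 82767/((7 - 3781) - 2) = 82767/(-3774 - 2) = 82767/(-3776) = 82767*(-1/3776) = -82767/3776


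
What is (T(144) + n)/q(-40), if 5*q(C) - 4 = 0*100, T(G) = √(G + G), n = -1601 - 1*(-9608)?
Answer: 40035/4 + 15*√2 ≈ 10030.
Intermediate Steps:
n = 8007 (n = -1601 + 9608 = 8007)
T(G) = √2*√G (T(G) = √(2*G) = √2*√G)
q(C) = ⅘ (q(C) = ⅘ + (0*100)/5 = ⅘ + (⅕)*0 = ⅘ + 0 = ⅘)
(T(144) + n)/q(-40) = (√2*√144 + 8007)/(⅘) = (√2*12 + 8007)*(5/4) = (12*√2 + 8007)*(5/4) = (8007 + 12*√2)*(5/4) = 40035/4 + 15*√2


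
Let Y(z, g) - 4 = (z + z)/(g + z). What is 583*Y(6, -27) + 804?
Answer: 19620/7 ≈ 2802.9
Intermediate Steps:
Y(z, g) = 4 + 2*z/(g + z) (Y(z, g) = 4 + (z + z)/(g + z) = 4 + (2*z)/(g + z) = 4 + 2*z/(g + z))
583*Y(6, -27) + 804 = 583*(2*(2*(-27) + 3*6)/(-27 + 6)) + 804 = 583*(2*(-54 + 18)/(-21)) + 804 = 583*(2*(-1/21)*(-36)) + 804 = 583*(24/7) + 804 = 13992/7 + 804 = 19620/7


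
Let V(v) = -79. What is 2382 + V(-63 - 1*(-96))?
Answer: 2303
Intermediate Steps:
2382 + V(-63 - 1*(-96)) = 2382 - 79 = 2303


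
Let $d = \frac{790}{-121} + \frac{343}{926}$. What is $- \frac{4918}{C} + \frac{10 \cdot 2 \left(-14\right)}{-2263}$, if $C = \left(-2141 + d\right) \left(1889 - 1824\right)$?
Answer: $\frac{5625574080564}{35388192030685} \approx 0.15897$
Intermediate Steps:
$d = - \frac{690037}{112046}$ ($d = 790 \left(- \frac{1}{121}\right) + 343 \cdot \frac{1}{926} = - \frac{790}{121} + \frac{343}{926} = - \frac{690037}{112046} \approx -6.1585$)
$C = - \frac{15637733995}{112046}$ ($C = \left(-2141 - \frac{690037}{112046}\right) \left(1889 - 1824\right) = \left(- \frac{240580523}{112046}\right) 65 = - \frac{15637733995}{112046} \approx -1.3957 \cdot 10^{5}$)
$- \frac{4918}{C} + \frac{10 \cdot 2 \left(-14\right)}{-2263} = - \frac{4918}{- \frac{15637733995}{112046}} + \frac{10 \cdot 2 \left(-14\right)}{-2263} = \left(-4918\right) \left(- \frac{112046}{15637733995}\right) + 20 \left(-14\right) \left(- \frac{1}{2263}\right) = \frac{551042228}{15637733995} - - \frac{280}{2263} = \frac{551042228}{15637733995} + \frac{280}{2263} = \frac{5625574080564}{35388192030685}$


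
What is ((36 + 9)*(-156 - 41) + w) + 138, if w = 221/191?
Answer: -1666636/191 ≈ -8725.8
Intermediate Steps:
w = 221/191 (w = 221*(1/191) = 221/191 ≈ 1.1571)
((36 + 9)*(-156 - 41) + w) + 138 = ((36 + 9)*(-156 - 41) + 221/191) + 138 = (45*(-197) + 221/191) + 138 = (-8865 + 221/191) + 138 = -1692994/191 + 138 = -1666636/191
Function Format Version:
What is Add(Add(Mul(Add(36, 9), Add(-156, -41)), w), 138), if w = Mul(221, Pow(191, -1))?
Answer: Rational(-1666636, 191) ≈ -8725.8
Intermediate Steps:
w = Rational(221, 191) (w = Mul(221, Rational(1, 191)) = Rational(221, 191) ≈ 1.1571)
Add(Add(Mul(Add(36, 9), Add(-156, -41)), w), 138) = Add(Add(Mul(Add(36, 9), Add(-156, -41)), Rational(221, 191)), 138) = Add(Add(Mul(45, -197), Rational(221, 191)), 138) = Add(Add(-8865, Rational(221, 191)), 138) = Add(Rational(-1692994, 191), 138) = Rational(-1666636, 191)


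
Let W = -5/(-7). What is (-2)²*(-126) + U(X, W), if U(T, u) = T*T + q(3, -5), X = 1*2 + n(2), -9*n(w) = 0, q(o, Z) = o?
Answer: -497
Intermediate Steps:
W = 5/7 (W = -5*(-⅐) = 5/7 ≈ 0.71429)
n(w) = 0 (n(w) = -⅑*0 = 0)
X = 2 (X = 1*2 + 0 = 2 + 0 = 2)
U(T, u) = 3 + T² (U(T, u) = T*T + 3 = T² + 3 = 3 + T²)
(-2)²*(-126) + U(X, W) = (-2)²*(-126) + (3 + 2²) = 4*(-126) + (3 + 4) = -504 + 7 = -497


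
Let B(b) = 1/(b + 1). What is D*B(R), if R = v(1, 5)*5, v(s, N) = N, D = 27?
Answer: 27/26 ≈ 1.0385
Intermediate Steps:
R = 25 (R = 5*5 = 25)
B(b) = 1/(1 + b)
D*B(R) = 27/(1 + 25) = 27/26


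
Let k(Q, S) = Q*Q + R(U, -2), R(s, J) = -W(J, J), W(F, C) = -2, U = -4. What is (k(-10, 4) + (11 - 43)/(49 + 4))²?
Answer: 28879876/2809 ≈ 10281.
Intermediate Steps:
R(s, J) = 2 (R(s, J) = -1*(-2) = 2)
k(Q, S) = 2 + Q² (k(Q, S) = Q*Q + 2 = Q² + 2 = 2 + Q²)
(k(-10, 4) + (11 - 43)/(49 + 4))² = ((2 + (-10)²) + (11 - 43)/(49 + 4))² = ((2 + 100) - 32/53)² = (102 - 32*1/53)² = (102 - 32/53)² = (5374/53)² = 28879876/2809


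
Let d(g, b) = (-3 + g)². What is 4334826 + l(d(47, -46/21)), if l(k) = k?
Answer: 4336762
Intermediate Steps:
4334826 + l(d(47, -46/21)) = 4334826 + (-3 + 47)² = 4334826 + 44² = 4334826 + 1936 = 4336762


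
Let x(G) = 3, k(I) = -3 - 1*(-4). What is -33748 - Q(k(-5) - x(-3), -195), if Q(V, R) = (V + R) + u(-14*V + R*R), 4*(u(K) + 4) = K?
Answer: -172241/4 ≈ -43060.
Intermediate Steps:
k(I) = 1 (k(I) = -3 + 4 = 1)
u(K) = -4 + K/4
Q(V, R) = -4 + R - 5*V/2 + R²/4 (Q(V, R) = (V + R) + (-4 + (-14*V + R*R)/4) = (R + V) + (-4 + (-14*V + R²)/4) = (R + V) + (-4 + (R² - 14*V)/4) = (R + V) + (-4 + (-7*V/2 + R²/4)) = (R + V) + (-4 - 7*V/2 + R²/4) = -4 + R - 5*V/2 + R²/4)
-33748 - Q(k(-5) - x(-3), -195) = -33748 - (-4 - 195 - 5*(1 - 1*3)/2 + (¼)*(-195)²) = -33748 - (-4 - 195 - 5*(1 - 3)/2 + (¼)*38025) = -33748 - (-4 - 195 - 5/2*(-2) + 38025/4) = -33748 - (-4 - 195 + 5 + 38025/4) = -33748 - 1*37249/4 = -33748 - 37249/4 = -172241/4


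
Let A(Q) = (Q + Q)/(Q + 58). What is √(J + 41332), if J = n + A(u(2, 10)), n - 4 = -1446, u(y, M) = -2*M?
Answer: 3*√1599990/19 ≈ 199.72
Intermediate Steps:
A(Q) = 2*Q/(58 + Q) (A(Q) = (2*Q)/(58 + Q) = 2*Q/(58 + Q))
n = -1442 (n = 4 - 1446 = -1442)
J = -27418/19 (J = -1442 + 2*(-2*10)/(58 - 2*10) = -1442 + 2*(-20)/(58 - 20) = -1442 + 2*(-20)/38 = -1442 + 2*(-20)*(1/38) = -1442 - 20/19 = -27418/19 ≈ -1443.1)
√(J + 41332) = √(-27418/19 + 41332) = √(757890/19) = 3*√1599990/19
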